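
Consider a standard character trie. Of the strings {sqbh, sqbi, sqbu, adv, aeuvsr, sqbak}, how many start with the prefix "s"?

4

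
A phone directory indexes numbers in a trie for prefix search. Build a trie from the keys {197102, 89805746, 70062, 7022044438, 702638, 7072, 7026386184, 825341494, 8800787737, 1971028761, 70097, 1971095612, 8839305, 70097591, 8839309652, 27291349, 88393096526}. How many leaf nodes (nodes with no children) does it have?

Leaves are exactly the stored words that no other stored word extends.
Those words: "1971028761", "1971095612", "27291349", "70062", "70097591", "7022044438", "7026386184", "7072", "825341494", "8800787737", "8839305", "88393096526", "89805746"
Leaf count: 13

13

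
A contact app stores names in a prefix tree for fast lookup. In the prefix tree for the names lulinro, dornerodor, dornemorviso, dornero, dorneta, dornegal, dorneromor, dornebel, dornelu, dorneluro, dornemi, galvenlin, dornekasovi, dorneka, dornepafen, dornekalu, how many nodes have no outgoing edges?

13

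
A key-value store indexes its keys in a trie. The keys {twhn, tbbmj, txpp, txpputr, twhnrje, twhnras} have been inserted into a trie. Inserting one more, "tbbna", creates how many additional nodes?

"tbb" is already a path in the trie; the remaining "na" must be added.
New nodes needed: |"tbbna"| − 3 = 5 − 3 = 2.

2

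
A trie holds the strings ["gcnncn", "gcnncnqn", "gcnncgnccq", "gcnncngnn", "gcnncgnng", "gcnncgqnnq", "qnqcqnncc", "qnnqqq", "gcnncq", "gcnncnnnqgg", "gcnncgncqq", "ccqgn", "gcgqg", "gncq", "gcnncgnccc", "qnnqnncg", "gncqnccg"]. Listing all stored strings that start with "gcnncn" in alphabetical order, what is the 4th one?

Words with prefix "gcnncn", in lexicographic order: "gcnncn", "gcnncngnn", "gcnncnnnqgg", "gcnncnqn"
The 4th is gcnncnqn.

gcnncnqn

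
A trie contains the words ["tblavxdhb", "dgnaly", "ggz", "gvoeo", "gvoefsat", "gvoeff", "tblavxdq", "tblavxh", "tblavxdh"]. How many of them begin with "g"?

4

Traverse to the node for "g", then collect every word in that subtree.
Words under "g": ggz, gvoeff, gvoefsat, gvoeo
Count: 4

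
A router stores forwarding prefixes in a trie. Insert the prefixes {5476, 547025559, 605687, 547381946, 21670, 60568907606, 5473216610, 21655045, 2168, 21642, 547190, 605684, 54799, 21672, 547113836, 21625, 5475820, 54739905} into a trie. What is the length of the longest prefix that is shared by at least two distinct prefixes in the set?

5

Look for the deepest trie node that still has at least two words in its subtree.
e.g. "605684" and "605687" share the prefix "60568" of length 5; no pair shares a longer one.
Longest shared-prefix length: 5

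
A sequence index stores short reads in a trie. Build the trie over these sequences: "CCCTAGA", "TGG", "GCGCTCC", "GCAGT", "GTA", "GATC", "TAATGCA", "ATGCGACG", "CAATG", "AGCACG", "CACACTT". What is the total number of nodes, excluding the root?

Insert word by word; a character creates a node only if that edge doesn't already exist:
  "CCCTAGA" → 7 new (C, C, C, T, A, G, A)
  "TGG" → 3 new (T, G, G)
  "GCGCTCC" → 7 new (G, C, G, C, T, C, C)
  "GCAGT" → prefix "GC" already present; 3 new (A, G, T)
  "GTA" → prefix "G" already present; 2 new (T, A)
  "GATC" → prefix "G" already present; 3 new (A, T, C)
  "TAATGCA" → prefix "T" already present; 6 new (A, A, T, G, C, A)
  "ATGCGACG" → 8 new (A, T, G, C, G, A, C, G)
  "CAATG" → prefix "C" already present; 4 new (A, A, T, G)
  "AGCACG" → prefix "A" already present; 5 new (G, C, A, C, G)
  "CACACTT" → prefix "CA" already present; 5 new (C, A, C, T, T)
Total nodes = 7 + 3 + 7 + 3 + 2 + 3 + 6 + 8 + 4 + 5 + 5 = 53

53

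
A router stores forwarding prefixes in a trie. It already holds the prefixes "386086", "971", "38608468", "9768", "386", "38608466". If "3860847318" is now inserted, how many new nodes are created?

Walking "3860847318" from the root, the first 6 characters ("386084") follow existing edges; "7" is the first miss.
New nodes needed: |"3860847318"| − 6 = 10 − 6 = 4.

4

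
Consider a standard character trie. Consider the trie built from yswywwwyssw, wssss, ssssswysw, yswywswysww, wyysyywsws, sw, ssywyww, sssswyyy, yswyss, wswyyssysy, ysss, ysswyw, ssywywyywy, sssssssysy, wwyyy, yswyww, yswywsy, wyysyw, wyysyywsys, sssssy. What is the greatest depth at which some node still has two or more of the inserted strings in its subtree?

Equivalently: take the maximum, over all pairs, of their longest common prefix length.
"wyysyywsws" and "wyysyywsys" agree on "wyysyyws" (8 characters) before diverging; nothing deeper is shared.
Longest shared-prefix length: 8

8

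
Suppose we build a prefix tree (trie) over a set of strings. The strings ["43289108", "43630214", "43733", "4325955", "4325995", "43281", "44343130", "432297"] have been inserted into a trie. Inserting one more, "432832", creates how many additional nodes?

2

Walking "432832" from the root, the first 4 characters ("4328") follow existing edges; "3" is the first miss.
New nodes needed: |"432832"| − 4 = 6 − 4 = 2.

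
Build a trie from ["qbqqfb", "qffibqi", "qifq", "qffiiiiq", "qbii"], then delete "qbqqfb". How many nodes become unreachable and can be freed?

After clearing the end-marker at "qbqqfb", prune upward until reaching a node still needed by another word.
The suffix "qqfb" (4 nodes) is used only by "qbqqfb"; the node for "qb" still has the child "i", so pruning stops there.
Nodes removed: 4

4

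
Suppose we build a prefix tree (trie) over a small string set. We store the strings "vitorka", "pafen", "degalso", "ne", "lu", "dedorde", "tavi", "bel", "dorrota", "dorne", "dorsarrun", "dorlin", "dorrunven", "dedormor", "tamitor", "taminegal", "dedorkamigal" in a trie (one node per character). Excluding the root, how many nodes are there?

77

Count nodes per top-level branch (shared prefixes stored once):
  'b'-branch (bel): 3 nodes
  'd'-branch (dedorde, dedorkamigal, dedormor, degalso, dorlin, dorne, dorrota, dorrunven, dorsarrun): 44 nodes
  'l'-branch (lu): 2 nodes
  'n'-branch (ne): 2 nodes
  'p'-branch (pafen): 5 nodes
  't'-branch (taminegal, tamitor, tavi): 14 nodes
  'v'-branch (vitorka): 7 nodes
Sum: 77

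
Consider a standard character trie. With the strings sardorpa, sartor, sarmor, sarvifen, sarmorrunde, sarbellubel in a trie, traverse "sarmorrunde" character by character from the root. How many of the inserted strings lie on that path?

2

Traverse "sarmorrunde" character by character; count nodes along the way that are marked as word ends.
Prefixes of the query that are stored words: "sarmor", "sarmorrunde"
Count: 2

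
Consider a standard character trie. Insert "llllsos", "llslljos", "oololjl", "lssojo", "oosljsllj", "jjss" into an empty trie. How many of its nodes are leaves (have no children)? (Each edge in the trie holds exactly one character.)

Leaves are exactly the stored words that no other stored word extends.
Those words: "jjss", "llllsos", "llslljos", "lssojo", "oololjl", "oosljsllj"
Leaf count: 6

6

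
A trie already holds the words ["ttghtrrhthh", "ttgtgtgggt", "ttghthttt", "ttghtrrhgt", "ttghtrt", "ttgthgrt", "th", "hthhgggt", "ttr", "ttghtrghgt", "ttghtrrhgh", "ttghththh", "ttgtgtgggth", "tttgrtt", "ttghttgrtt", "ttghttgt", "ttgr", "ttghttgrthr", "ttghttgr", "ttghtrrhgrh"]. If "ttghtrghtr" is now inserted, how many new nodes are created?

2

The longest prefix of "ttghtrghtr" already in the trie is "ttghtrgh" (length 8).
So 10 − 8 = 2 new nodes.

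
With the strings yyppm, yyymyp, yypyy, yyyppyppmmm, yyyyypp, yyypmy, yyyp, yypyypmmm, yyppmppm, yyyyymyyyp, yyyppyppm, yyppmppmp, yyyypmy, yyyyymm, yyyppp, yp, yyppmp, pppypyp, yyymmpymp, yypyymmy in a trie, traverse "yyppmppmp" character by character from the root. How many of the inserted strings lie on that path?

4

Walk "yyppmppmp" from the root; an end-of-word marker is hit whenever a stored word is a prefix of "yyppmppmp".
Prefixes of the query that are stored words: "yyppm", "yyppmp", "yyppmppm", "yyppmppmp"
Count: 4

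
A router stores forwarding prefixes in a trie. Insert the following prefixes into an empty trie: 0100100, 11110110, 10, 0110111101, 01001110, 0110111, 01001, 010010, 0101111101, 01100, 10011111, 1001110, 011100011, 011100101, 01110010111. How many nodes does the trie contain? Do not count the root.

Insert word by word; a character creates a node only if that edge doesn't already exist:
  "0100100" → 7 new (0, 1, 0, 0, 1, 0, 0)
  "11110110" → 8 new (1, 1, 1, 1, 0, 1, 1, 0)
  "10" → prefix "1" already present; 1 new (0)
  "0110111101" → prefix "01" already present; 8 new (1, 0, 1, 1, 1, 1, 0, 1)
  "01001110" → prefix "01001" already present; 3 new (1, 1, 0)
  "0110111" → prefix "0110111" already present; 0 new (none)
  "01001" → prefix "01001" already present; 0 new (none)
  "010010" → prefix "010010" already present; 0 new (none)
  "0101111101" → prefix "010" already present; 7 new (1, 1, 1, 1, 1, 0, 1)
  "01100" → prefix "0110" already present; 1 new (0)
  "10011111" → prefix "10" already present; 6 new (0, 1, 1, 1, 1, 1)
  "1001110" → prefix "100111" already present; 1 new (0)
  "011100011" → prefix "011" already present; 6 new (1, 0, 0, 0, 1, 1)
  "011100101" → prefix "011100" already present; 3 new (1, 0, 1)
  "01110010111" → prefix "011100101" already present; 2 new (1, 1)
Total nodes = 7 + 8 + 1 + 8 + 3 + 0 + 0 + 0 + 7 + 1 + 6 + 1 + 6 + 3 + 2 = 53

53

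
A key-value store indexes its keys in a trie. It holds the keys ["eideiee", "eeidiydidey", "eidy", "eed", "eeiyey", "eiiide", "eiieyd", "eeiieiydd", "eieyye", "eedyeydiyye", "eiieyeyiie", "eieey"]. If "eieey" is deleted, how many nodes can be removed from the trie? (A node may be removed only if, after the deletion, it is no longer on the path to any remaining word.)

2

A node on "eieey"'s path can go only if nothing else ends at it or branches off below it.
The suffix "ey" (2 nodes) is used only by "eieey"; the node for "eie" still has the child "y", so pruning stops there.
Nodes removed: 2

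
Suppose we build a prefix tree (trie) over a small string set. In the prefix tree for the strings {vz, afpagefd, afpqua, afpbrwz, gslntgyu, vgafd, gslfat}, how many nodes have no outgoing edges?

7

Leaves are exactly the stored words that no other stored word extends.
Those words: "afpagefd", "afpbrwz", "afpqua", "gslfat", "gslntgyu", "vgafd", "vz"
Leaf count: 7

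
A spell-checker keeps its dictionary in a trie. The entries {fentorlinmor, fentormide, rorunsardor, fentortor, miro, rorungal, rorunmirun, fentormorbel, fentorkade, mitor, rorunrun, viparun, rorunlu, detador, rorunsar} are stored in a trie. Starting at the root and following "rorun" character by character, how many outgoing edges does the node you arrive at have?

5

The children of the "rorun" node are the distinct next characters among strings starting with "rorun".
Characters that immediately follow "rorun" among the stored strings: {g, l, m, r, s}.
That node has 5 child edges.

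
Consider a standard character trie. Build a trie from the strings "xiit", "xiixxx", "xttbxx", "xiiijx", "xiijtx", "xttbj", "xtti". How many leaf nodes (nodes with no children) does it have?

Leaves are exactly the stored words that no other stored word extends.
Those words: "xiiijx", "xiijtx", "xiit", "xiixxx", "xttbj", "xttbxx", "xtti"
Leaf count: 7

7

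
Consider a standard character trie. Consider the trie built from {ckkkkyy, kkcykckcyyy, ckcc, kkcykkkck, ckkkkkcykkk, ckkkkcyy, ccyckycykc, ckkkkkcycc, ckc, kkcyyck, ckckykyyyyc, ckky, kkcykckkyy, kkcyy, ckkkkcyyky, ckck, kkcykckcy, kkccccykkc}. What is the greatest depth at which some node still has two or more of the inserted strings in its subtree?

9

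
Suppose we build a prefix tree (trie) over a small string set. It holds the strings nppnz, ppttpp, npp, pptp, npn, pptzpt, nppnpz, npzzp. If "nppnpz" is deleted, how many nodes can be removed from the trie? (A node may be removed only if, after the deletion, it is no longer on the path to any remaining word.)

2

Walk "nppnpz" from the leaf back toward the root, removing each node that no remaining word uses.
The suffix "pz" (2 nodes) is used only by "nppnpz"; the node for "nppn" still has the child "z", so pruning stops there.
Nodes removed: 2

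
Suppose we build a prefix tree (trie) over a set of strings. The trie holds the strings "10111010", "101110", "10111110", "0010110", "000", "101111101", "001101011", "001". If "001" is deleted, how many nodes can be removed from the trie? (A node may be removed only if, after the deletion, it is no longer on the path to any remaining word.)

Walk "001" from the leaf back toward the root, removing each node that no remaining word uses.
Every node on "001" is still needed (e.g. by "0010110"), so nothing is freed.
Nodes removed: 0

0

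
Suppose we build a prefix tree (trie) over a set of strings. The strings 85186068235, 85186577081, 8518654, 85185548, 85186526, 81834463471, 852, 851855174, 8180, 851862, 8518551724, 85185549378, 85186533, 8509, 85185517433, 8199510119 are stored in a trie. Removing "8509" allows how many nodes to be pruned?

A node on "8509"'s path can go only if nothing else ends at it or branches off below it.
The suffix "09" (2 nodes) is used only by "8509"; the node for "85" still has the child "1", so pruning stops there.
Nodes removed: 2

2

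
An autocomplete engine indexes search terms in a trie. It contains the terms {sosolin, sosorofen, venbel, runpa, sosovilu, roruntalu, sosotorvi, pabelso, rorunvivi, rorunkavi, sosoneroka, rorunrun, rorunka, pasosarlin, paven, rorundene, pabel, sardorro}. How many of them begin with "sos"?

5

Filter for entries beginning with "sos":
Matches: "sosolin", "sosoneroka", "sosorofen", "sosotorvi", "sosovilu"
Count: 5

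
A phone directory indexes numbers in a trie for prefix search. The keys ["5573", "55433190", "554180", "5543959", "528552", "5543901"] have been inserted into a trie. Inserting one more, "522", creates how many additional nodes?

1

The longest prefix of "522" already in the trie is "52" (length 2).
So 3 − 2 = 1 new nodes.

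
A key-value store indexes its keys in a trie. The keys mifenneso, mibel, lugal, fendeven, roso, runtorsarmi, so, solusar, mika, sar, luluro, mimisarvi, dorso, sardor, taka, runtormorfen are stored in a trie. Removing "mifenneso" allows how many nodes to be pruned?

7

After clearing the end-marker at "mifenneso", prune upward until reaching a node still needed by another word.
The suffix "fenneso" (7 nodes) is used only by "mifenneso"; the node for "mi" still has the child "b", so pruning stops there.
Nodes removed: 7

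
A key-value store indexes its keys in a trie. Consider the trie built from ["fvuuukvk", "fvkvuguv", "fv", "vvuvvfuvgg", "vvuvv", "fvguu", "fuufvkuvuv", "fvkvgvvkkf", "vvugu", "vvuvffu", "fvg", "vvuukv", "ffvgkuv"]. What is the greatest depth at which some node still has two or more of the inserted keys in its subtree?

Equivalently: take the maximum, over all pairs, of their longest common prefix length.
"vvuvv" and "vvuvvfuvgg" agree on "vvuvv" (5 characters) before diverging; nothing deeper is shared.
Longest shared-prefix length: 5

5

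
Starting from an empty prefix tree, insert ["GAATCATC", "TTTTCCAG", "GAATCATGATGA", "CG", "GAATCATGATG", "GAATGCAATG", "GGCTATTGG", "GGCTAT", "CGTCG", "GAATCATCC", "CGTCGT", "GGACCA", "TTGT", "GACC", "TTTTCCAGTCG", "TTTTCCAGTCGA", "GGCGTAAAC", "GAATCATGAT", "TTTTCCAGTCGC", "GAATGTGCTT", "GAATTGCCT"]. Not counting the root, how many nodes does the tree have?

Insert word by word; a character creates a node only if that edge doesn't already exist:
  "GAATCATC" → 8 new (G, A, A, T, C, A, T, C)
  "TTTTCCAG" → 8 new (T, T, T, T, C, C, A, G)
  "GAATCATGATGA" → prefix "GAATCAT" already present; 5 new (G, A, T, G, A)
  "CG" → 2 new (C, G)
  "GAATCATGATG" → prefix "GAATCATGATG" already present; 0 new (none)
  "GAATGCAATG" → prefix "GAAT" already present; 6 new (G, C, A, A, T, G)
  "GGCTATTGG" → prefix "G" already present; 8 new (G, C, T, A, T, T, G, G)
  "GGCTAT" → prefix "GGCTAT" already present; 0 new (none)
  "CGTCG" → prefix "CG" already present; 3 new (T, C, G)
  "GAATCATCC" → prefix "GAATCATC" already present; 1 new (C)
  "CGTCGT" → prefix "CGTCG" already present; 1 new (T)
  "GGACCA" → prefix "GG" already present; 4 new (A, C, C, A)
  "TTGT" → prefix "TT" already present; 2 new (G, T)
  "GACC" → prefix "GA" already present; 2 new (C, C)
  "TTTTCCAGTCG" → prefix "TTTTCCAG" already present; 3 new (T, C, G)
  "TTTTCCAGTCGA" → prefix "TTTTCCAGTCG" already present; 1 new (A)
  "GGCGTAAAC" → prefix "GGC" already present; 6 new (G, T, A, A, A, C)
  "GAATCATGAT" → prefix "GAATCATGAT" already present; 0 new (none)
  "TTTTCCAGTCGC" → prefix "TTTTCCAGTCG" already present; 1 new (C)
  "GAATGTGCTT" → prefix "GAATG" already present; 5 new (T, G, C, T, T)
  "GAATTGCCT" → prefix "GAAT" already present; 5 new (T, G, C, C, T)
Total nodes = 8 + 8 + 5 + 2 + 0 + 6 + 8 + 0 + 3 + 1 + 1 + 4 + 2 + 2 + 3 + 1 + 6 + 0 + 1 + 5 + 5 = 71

71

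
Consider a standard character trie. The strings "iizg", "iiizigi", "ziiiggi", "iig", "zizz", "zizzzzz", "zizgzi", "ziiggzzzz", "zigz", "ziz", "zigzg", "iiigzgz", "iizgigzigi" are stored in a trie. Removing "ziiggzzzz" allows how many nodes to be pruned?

6

Walk "ziiggzzzz" from the leaf back toward the root, removing each node that no remaining word uses.
The suffix "ggzzzz" (6 nodes) is used only by "ziiggzzzz"; the node for "zii" still has the child "i", so pruning stops there.
Nodes removed: 6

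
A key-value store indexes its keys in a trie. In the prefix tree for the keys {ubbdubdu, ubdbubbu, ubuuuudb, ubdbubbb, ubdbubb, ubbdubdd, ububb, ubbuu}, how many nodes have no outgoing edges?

7

A leaf is a node with no children — equivalently, the end of a word that is not a proper prefix of any other stored word.
Those words: "ubbdubdd", "ubbdubdu", "ubbuu", "ubdbubbb", "ubdbubbu", "ububb", "ubuuuudb"
Leaf count: 7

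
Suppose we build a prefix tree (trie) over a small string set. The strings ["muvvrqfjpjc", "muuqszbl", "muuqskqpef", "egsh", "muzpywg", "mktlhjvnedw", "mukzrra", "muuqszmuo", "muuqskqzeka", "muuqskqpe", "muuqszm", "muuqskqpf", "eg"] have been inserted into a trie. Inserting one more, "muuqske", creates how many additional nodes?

1

Walking "muuqske" from the root, the first 6 characters ("muuqsk") follow existing edges; "e" is the first miss.
So 7 − 6 = 1 new nodes.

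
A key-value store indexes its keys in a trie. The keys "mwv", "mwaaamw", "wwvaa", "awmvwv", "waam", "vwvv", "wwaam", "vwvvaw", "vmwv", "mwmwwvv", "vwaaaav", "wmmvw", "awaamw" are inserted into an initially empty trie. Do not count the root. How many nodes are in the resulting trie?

Trace insertions, counting only characters that open a new branch:
  "mwv" → 3 new (m, w, v)
  "mwaaamw" → prefix "mw" already present; 5 new (a, a, a, m, w)
  "wwvaa" → 5 new (w, w, v, a, a)
  "awmvwv" → 6 new (a, w, m, v, w, v)
  "waam" → prefix "w" already present; 3 new (a, a, m)
  "vwvv" → 4 new (v, w, v, v)
  "wwaam" → prefix "ww" already present; 3 new (a, a, m)
  "vwvvaw" → prefix "vwvv" already present; 2 new (a, w)
  "vmwv" → prefix "v" already present; 3 new (m, w, v)
  "mwmwwvv" → prefix "mw" already present; 5 new (m, w, w, v, v)
  "vwaaaav" → prefix "vw" already present; 5 new (a, a, a, a, v)
  "wmmvw" → prefix "w" already present; 4 new (m, m, v, w)
  "awaamw" → prefix "aw" already present; 4 new (a, a, m, w)
Total nodes = 3 + 5 + 5 + 6 + 3 + 4 + 3 + 2 + 3 + 5 + 5 + 4 + 4 = 52

52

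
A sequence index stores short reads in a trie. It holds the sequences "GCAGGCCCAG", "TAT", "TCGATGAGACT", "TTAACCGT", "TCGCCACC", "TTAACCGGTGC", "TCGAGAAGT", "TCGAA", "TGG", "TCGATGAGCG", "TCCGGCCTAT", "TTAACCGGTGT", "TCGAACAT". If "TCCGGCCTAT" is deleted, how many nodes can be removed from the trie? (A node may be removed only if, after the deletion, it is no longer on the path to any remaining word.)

A node on "TCCGGCCTAT"'s path can go only if nothing else ends at it or branches off below it.
The suffix "CGGCCTAT" (8 nodes) is used only by "TCCGGCCTAT"; the node for "TC" still has the child "G", so pruning stops there.
Nodes removed: 8

8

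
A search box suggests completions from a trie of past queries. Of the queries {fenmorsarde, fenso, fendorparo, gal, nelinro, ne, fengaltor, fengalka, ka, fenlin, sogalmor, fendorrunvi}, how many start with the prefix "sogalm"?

Filter for entries beginning with "sogalm":
Matches: "sogalmor"
Count: 1

1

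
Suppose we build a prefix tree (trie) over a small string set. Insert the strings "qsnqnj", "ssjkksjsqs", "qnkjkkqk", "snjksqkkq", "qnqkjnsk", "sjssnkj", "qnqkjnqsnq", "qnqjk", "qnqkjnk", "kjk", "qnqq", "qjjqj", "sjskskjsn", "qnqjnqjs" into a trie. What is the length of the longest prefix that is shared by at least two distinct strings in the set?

6

Equivalently: take the maximum, over all pairs, of their longest common prefix length.
"qnqkjnk" and "qnqkjnqsnq" agree on "qnqkjn" (6 characters) before diverging; nothing deeper is shared.
Longest shared-prefix length: 6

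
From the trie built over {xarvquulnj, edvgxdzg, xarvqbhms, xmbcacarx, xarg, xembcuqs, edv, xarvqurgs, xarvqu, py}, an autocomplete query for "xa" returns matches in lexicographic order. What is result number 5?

DFS of the "xa" subtree visits, in order: "xarg", "xarvqbhms", "xarvqu", "xarvqurgs", "xarvquulnj"
Position 5: xarvquulnj

xarvquulnj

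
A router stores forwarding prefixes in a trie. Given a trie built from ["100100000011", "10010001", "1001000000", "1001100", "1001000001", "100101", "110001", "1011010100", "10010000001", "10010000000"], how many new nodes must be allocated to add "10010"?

0

"10010" is already a full path in the trie; only an end-marker is added.
No new nodes are needed: 0.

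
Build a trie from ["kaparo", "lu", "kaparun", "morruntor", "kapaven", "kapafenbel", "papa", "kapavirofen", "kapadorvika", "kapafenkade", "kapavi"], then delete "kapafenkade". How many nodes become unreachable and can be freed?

4

Walk "kapafenkade" from the leaf back toward the root, removing each node that no remaining word uses.
The suffix "kade" (4 nodes) is used only by "kapafenkade"; the node for "kapafen" still has the child "b", so pruning stops there.
Nodes removed: 4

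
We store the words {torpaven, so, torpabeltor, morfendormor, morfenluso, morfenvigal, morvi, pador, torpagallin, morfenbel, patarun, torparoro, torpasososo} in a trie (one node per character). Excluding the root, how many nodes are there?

68

For each word, the new-node count is its length minus the longest prefix already in the trie:
  "torpaven" → 8 new (t, o, r, p, a, v, e, n)
  "so" → 2 new (s, o)
  "torpabeltor" → prefix "torpa" already present; 6 new (b, e, l, t, o, r)
  "morfendormor" → 12 new (m, o, r, f, e, n, d, o, r, m, o, r)
  "morfenluso" → prefix "morfen" already present; 4 new (l, u, s, o)
  "morfenvigal" → prefix "morfen" already present; 5 new (v, i, g, a, l)
  "morvi" → prefix "mor" already present; 2 new (v, i)
  "pador" → 5 new (p, a, d, o, r)
  "torpagallin" → prefix "torpa" already present; 6 new (g, a, l, l, i, n)
  "morfenbel" → prefix "morfen" already present; 3 new (b, e, l)
  "patarun" → prefix "pa" already present; 5 new (t, a, r, u, n)
  "torparoro" → prefix "torpa" already present; 4 new (r, o, r, o)
  "torpasososo" → prefix "torpa" already present; 6 new (s, o, s, o, s, o)
Total nodes = 8 + 2 + 6 + 12 + 4 + 5 + 2 + 5 + 6 + 3 + 5 + 4 + 6 = 68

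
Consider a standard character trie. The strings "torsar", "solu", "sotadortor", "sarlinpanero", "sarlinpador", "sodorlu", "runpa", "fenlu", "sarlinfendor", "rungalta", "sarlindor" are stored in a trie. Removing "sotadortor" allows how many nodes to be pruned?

A node on "sotadortor"'s path can go only if nothing else ends at it or branches off below it.
The suffix "tadortor" (8 nodes) is used only by "sotadortor"; the node for "so" still has the child "l", so pruning stops there.
Nodes removed: 8

8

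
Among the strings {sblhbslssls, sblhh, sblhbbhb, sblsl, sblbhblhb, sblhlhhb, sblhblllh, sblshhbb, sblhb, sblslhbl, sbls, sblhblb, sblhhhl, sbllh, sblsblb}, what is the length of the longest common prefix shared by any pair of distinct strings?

The deepest shared node is where two words last agree before diverging.
e.g. "sblhblb" and "sblhblllh" share the prefix "sblhbl" of length 6; no pair shares a longer one.
Longest shared-prefix length: 6

6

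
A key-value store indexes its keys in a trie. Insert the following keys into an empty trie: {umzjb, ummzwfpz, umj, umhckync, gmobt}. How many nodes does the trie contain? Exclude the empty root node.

Count nodes per top-level branch (shared prefixes stored once):
  'g'-branch (gmobt): 5 nodes
  'u'-branch (umhckync, umj, ummzwfpz, umzjb): 18 nodes
Sum: 23

23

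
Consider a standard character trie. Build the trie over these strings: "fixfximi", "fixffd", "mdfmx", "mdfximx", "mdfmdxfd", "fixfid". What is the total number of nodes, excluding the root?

Insert word by word; a character creates a node only if that edge doesn't already exist:
  "fixfximi" → 8 new (f, i, x, f, x, i, m, i)
  "fixffd" → prefix "fixf" already present; 2 new (f, d)
  "mdfmx" → 5 new (m, d, f, m, x)
  "mdfximx" → prefix "mdf" already present; 4 new (x, i, m, x)
  "mdfmdxfd" → prefix "mdfm" already present; 4 new (d, x, f, d)
  "fixfid" → prefix "fixf" already present; 2 new (i, d)
Total nodes = 8 + 2 + 5 + 4 + 4 + 2 = 25

25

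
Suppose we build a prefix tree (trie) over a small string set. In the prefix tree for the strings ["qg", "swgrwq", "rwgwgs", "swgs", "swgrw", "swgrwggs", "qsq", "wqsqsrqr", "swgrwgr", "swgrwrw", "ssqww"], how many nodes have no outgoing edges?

10

Leaves are exactly the stored words that no other stored word extends.
Those words: "qg", "qsq", "rwgwgs", "ssqww", "swgrwggs", "swgrwgr", "swgrwq", "swgrwrw", "swgs", "wqsqsrqr"
Leaf count: 10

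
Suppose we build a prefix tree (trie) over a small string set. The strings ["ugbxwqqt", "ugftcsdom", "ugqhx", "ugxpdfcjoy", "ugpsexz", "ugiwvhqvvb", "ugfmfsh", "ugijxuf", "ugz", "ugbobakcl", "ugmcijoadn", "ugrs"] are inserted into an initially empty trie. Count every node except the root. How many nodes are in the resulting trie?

64

Trace insertions, counting only characters that open a new branch:
  "ugbxwqqt" → 8 new (u, g, b, x, w, q, q, t)
  "ugftcsdom" → prefix "ug" already present; 7 new (f, t, c, s, d, o, m)
  "ugqhx" → prefix "ug" already present; 3 new (q, h, x)
  "ugxpdfcjoy" → prefix "ug" already present; 8 new (x, p, d, f, c, j, o, y)
  "ugpsexz" → prefix "ug" already present; 5 new (p, s, e, x, z)
  "ugiwvhqvvb" → prefix "ug" already present; 8 new (i, w, v, h, q, v, v, b)
  "ugfmfsh" → prefix "ugf" already present; 4 new (m, f, s, h)
  "ugijxuf" → prefix "ugi" already present; 4 new (j, x, u, f)
  "ugz" → prefix "ug" already present; 1 new (z)
  "ugbobakcl" → prefix "ugb" already present; 6 new (o, b, a, k, c, l)
  "ugmcijoadn" → prefix "ug" already present; 8 new (m, c, i, j, o, a, d, n)
  "ugrs" → prefix "ug" already present; 2 new (r, s)
Total nodes = 8 + 7 + 3 + 8 + 5 + 8 + 4 + 4 + 1 + 6 + 8 + 2 = 64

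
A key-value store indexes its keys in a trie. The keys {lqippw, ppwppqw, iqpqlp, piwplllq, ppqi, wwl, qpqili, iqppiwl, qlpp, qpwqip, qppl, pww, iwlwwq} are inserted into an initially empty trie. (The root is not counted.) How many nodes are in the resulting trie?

Insert word by word; a character creates a node only if that edge doesn't already exist:
  "lqippw" → 6 new (l, q, i, p, p, w)
  "ppwppqw" → 7 new (p, p, w, p, p, q, w)
  "iqpqlp" → 6 new (i, q, p, q, l, p)
  "piwplllq" → prefix "p" already present; 7 new (i, w, p, l, l, l, q)
  "ppqi" → prefix "pp" already present; 2 new (q, i)
  "wwl" → 3 new (w, w, l)
  "qpqili" → 6 new (q, p, q, i, l, i)
  "iqppiwl" → prefix "iqp" already present; 4 new (p, i, w, l)
  "qlpp" → prefix "q" already present; 3 new (l, p, p)
  "qpwqip" → prefix "qp" already present; 4 new (w, q, i, p)
  "qppl" → prefix "qp" already present; 2 new (p, l)
  "pww" → prefix "p" already present; 2 new (w, w)
  "iwlwwq" → prefix "i" already present; 5 new (w, l, w, w, q)
Total nodes = 6 + 7 + 6 + 7 + 2 + 3 + 6 + 4 + 3 + 4 + 2 + 2 + 5 = 57

57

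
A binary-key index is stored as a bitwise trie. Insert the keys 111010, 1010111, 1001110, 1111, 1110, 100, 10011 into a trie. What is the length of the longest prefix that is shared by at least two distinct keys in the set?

5

Equivalently: take the maximum, over all pairs, of their longest common prefix length.
"10011" and "1001110" agree on "10011" (5 characters) before diverging; nothing deeper is shared.
Longest shared-prefix length: 5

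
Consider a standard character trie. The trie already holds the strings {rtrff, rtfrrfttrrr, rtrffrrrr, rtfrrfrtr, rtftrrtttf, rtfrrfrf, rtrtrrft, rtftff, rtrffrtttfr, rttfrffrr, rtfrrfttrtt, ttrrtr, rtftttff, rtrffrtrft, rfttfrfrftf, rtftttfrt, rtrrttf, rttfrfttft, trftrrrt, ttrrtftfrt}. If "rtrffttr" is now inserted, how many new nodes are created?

3

The longest prefix of "rtrffttr" already in the trie is "rtrff" (length 5).
Each of the 3 remaining characters creates one node.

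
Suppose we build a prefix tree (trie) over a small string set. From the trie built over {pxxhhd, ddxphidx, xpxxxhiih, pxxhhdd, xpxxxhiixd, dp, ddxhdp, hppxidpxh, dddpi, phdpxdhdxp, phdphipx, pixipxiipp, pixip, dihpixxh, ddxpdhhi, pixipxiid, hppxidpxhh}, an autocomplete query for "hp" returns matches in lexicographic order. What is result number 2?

hppxidpxhh

Words with prefix "hp", in lexicographic order: "hppxidpxh", "hppxidpxhh"
The 2nd is hppxidpxhh.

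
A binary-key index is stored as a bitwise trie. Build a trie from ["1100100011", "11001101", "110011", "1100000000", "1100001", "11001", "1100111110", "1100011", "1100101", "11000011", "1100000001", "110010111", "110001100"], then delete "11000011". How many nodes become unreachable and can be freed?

1

Walk "11000011" from the leaf back toward the root, removing each node that no remaining word uses.
The suffix "1" (1 node) is used only by "11000011"; "1100001" is itself a stored word, so pruning stops there.
Nodes removed: 1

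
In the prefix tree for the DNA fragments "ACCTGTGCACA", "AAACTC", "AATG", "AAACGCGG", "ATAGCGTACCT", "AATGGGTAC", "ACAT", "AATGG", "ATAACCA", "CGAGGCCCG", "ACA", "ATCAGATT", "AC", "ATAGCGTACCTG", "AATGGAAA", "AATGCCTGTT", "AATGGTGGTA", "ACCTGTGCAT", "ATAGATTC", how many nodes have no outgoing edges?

A leaf is a node with no children — equivalently, the end of a word that is not a proper prefix of any other stored word.
Those words: "AAACGCGG", "AAACTC", "AATGCCTGTT", "AATGGAAA", "AATGGGTAC", "AATGGTGGTA", "ACAT", "ACCTGTGCACA", "ACCTGTGCAT", "ATAACCA", "ATAGATTC", "ATAGCGTACCTG", "ATCAGATT", "CGAGGCCCG"
Leaf count: 14

14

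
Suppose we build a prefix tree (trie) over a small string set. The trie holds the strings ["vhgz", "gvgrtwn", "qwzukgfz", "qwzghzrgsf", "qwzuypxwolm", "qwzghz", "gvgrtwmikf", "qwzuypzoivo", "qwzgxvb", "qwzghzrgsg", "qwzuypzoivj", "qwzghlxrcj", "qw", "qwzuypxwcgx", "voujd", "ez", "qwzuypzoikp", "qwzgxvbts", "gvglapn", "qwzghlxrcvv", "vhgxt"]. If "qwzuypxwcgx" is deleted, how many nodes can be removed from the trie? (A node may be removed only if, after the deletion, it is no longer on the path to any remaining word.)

After clearing the end-marker at "qwzuypxwcgx", prune upward until reaching a node still needed by another word.
The suffix "cgx" (3 nodes) is used only by "qwzuypxwcgx"; the node for "qwzuypxw" still has the child "o", so pruning stops there.
Nodes removed: 3

3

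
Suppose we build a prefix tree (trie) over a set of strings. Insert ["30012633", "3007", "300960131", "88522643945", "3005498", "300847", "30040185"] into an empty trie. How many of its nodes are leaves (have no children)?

A leaf is a node with no children — equivalently, the end of a word that is not a proper prefix of any other stored word.
Those words: "30012633", "30040185", "3005498", "3007", "300847", "300960131", "88522643945"
Leaf count: 7

7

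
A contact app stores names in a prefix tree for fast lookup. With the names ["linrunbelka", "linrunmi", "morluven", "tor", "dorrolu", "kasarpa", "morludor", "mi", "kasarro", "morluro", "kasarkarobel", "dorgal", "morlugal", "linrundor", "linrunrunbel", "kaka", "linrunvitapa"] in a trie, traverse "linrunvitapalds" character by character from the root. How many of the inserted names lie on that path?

1

Check each prefix of "linrunvitapalds" against the stored set — each match is an end-marker on the path.
Prefixes of the query that are stored words: "linrunvitapa"
Count: 1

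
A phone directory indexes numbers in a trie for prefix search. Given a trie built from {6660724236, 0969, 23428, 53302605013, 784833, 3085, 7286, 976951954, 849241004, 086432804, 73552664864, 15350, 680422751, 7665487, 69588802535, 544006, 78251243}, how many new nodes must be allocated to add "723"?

Walking "723" from the root, the first 2 characters ("72") follow existing edges; "3" is the first miss.
Each of the 1 remaining characters creates one node.

1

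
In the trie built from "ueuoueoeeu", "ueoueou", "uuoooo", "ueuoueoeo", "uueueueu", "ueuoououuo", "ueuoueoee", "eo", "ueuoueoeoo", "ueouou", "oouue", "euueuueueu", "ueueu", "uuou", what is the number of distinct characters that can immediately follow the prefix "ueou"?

Follow the path "ueou" to its node, then look at its outgoing edges.
Characters that immediately follow "ueou" among the stored strings: {e, o}.
That node has 2 child edges.

2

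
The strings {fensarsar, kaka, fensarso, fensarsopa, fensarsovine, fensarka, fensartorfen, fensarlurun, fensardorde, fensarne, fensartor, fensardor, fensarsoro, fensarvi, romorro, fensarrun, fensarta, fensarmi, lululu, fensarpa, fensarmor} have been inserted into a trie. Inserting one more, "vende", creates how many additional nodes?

"vende" shares no prefix with any stored word, so all 5 characters open new nodes.
5 − 0 = 5 new nodes.

5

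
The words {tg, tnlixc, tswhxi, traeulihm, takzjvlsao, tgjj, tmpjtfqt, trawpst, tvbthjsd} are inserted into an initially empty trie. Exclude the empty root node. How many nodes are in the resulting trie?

Insert word by word; a character creates a node only if that edge doesn't already exist:
  "tg" → 2 new (t, g)
  "tnlixc" → prefix "t" already present; 5 new (n, l, i, x, c)
  "tswhxi" → prefix "t" already present; 5 new (s, w, h, x, i)
  "traeulihm" → prefix "t" already present; 8 new (r, a, e, u, l, i, h, m)
  "takzjvlsao" → prefix "t" already present; 9 new (a, k, z, j, v, l, s, a, o)
  "tgjj" → prefix "tg" already present; 2 new (j, j)
  "tmpjtfqt" → prefix "t" already present; 7 new (m, p, j, t, f, q, t)
  "trawpst" → prefix "tra" already present; 4 new (w, p, s, t)
  "tvbthjsd" → prefix "t" already present; 7 new (v, b, t, h, j, s, d)
Total nodes = 2 + 5 + 5 + 8 + 9 + 2 + 7 + 4 + 7 = 49

49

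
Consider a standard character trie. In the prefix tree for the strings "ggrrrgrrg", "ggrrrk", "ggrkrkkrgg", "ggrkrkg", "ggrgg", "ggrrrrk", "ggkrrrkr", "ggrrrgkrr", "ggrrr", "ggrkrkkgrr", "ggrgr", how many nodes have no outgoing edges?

10

A leaf is a node with no children — equivalently, the end of a word that is not a proper prefix of any other stored word.
Those words: "ggkrrrkr", "ggrgg", "ggrgr", "ggrkrkg", "ggrkrkkgrr", "ggrkrkkrgg", "ggrrrgkrr", "ggrrrgrrg", "ggrrrk", "ggrrrrk"
Leaf count: 10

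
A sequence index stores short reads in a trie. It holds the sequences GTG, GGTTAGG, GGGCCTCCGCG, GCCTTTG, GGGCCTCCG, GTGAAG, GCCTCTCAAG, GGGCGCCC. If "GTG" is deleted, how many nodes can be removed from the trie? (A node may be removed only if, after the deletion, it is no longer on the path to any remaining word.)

A node on "GTG"'s path can go only if nothing else ends at it or branches off below it.
Every node on "GTG" is still needed (e.g. by "GTGAAG"), so nothing is freed.
Nodes removed: 0

0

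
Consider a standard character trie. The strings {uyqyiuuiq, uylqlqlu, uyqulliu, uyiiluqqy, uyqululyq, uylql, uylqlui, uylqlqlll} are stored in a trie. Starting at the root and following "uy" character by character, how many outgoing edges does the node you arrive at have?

The children of the "uy" node are the distinct next characters among strings starting with "uy".
Characters that immediately follow "uy" among the stored strings: {i, l, q}.
That node has 3 child edges.

3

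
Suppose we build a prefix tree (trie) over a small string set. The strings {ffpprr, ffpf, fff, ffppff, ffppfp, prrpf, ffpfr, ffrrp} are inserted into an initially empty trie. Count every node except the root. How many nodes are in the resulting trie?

Trie structure (* marks end of a word):
(root)
├─ f
│  └─ f
│     ├─ f *
│     ├─ p
│     │  ├─ f *
│     │  │  └─ r *
│     │  └─ p
│     │     ├─ f
│     │     │  ├─ f *
│     │     │  └─ p *
│     │     └─ r
│     │        └─ r *
│     └─ r
│        └─ r
│           └─ p *
└─ p
   └─ r
      └─ r
         └─ p
            └─ f *
Counting every labelled node above: 20.

20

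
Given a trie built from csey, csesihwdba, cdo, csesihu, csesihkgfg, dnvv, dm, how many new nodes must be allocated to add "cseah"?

2

Walking "cseah" from the root, the first 3 characters ("cse") follow existing edges; "a" is the first miss.
So 5 − 3 = 2 new nodes.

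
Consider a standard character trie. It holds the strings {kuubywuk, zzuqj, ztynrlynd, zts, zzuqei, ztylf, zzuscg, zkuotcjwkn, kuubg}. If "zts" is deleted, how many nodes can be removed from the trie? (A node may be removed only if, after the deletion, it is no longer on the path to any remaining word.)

1

A node on "zts"'s path can go only if nothing else ends at it or branches off below it.
The suffix "s" (1 node) is used only by "zts"; the node for "zt" still has the child "y", so pruning stops there.
Nodes removed: 1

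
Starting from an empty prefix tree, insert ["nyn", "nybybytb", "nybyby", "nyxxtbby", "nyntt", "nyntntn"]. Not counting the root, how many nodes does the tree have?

20

Insert word by word; a character creates a node only if that edge doesn't already exist:
  "nyn" → 3 new (n, y, n)
  "nybybytb" → prefix "ny" already present; 6 new (b, y, b, y, t, b)
  "nybyby" → prefix "nybyby" already present; 0 new (none)
  "nyxxtbby" → prefix "ny" already present; 6 new (x, x, t, b, b, y)
  "nyntt" → prefix "nyn" already present; 2 new (t, t)
  "nyntntn" → prefix "nynt" already present; 3 new (n, t, n)
Total nodes = 3 + 6 + 0 + 6 + 2 + 3 = 20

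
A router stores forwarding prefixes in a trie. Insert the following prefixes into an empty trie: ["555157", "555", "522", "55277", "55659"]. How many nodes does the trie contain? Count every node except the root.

14

Count nodes per top-level branch (shared prefixes stored once):
  '5'-branch (522, 55277, 555, 555157, 55659): 14 nodes
Sum: 14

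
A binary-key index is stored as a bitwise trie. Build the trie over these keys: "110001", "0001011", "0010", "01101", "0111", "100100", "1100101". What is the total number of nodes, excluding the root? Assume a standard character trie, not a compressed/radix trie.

Trie structure (* marks end of a word):
(root)
├─ 0
│  ├─ 0
│  │  ├─ 0
│  │  │  └─ 1
│  │  │     └─ 0
│  │  │        └─ 1
│  │  │           └─ 1 *
│  │  └─ 1
│  │     └─ 0 *
│  └─ 1
│     └─ 1
│        ├─ 0
│        │  └─ 1 *
│        └─ 1 *
└─ 1
   ├─ 0
   │  └─ 0
   │     └─ 1
   │        └─ 0
   │           └─ 0 *
   └─ 1
      └─ 0
         └─ 0
            ├─ 0
            │  └─ 1 *
            └─ 1
               └─ 0
                  └─ 1 *
Counting every labelled node above: 28.

28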